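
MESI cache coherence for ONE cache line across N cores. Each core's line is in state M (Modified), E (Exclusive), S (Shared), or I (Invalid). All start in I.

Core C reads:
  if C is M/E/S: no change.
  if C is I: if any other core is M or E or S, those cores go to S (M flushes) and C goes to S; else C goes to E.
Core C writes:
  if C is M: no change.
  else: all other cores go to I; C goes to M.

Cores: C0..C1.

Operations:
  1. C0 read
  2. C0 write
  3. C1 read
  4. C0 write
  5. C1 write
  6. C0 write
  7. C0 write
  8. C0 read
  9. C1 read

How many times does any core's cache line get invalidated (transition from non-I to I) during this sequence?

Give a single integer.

Answer: 3

Derivation:
Op 1: C0 read [C0 read from I: no other sharers -> C0=E (exclusive)] -> [E,I] (invalidations this op: 0; running total: 0)
Op 2: C0 write [C0 write: invalidate none -> C0=M] -> [M,I] (invalidations this op: 0; running total: 0)
Op 3: C1 read [C1 read from I: others=['C0=M'] -> C1=S, others downsized to S] -> [S,S] (invalidations this op: 0; running total: 0)
Op 4: C0 write [C0 write: invalidate ['C1=S'] -> C0=M] -> [M,I] (invalidations this op: 1; running total: 1)
Op 5: C1 write [C1 write: invalidate ['C0=M'] -> C1=M] -> [I,M] (invalidations this op: 1; running total: 2)
Op 6: C0 write [C0 write: invalidate ['C1=M'] -> C0=M] -> [M,I] (invalidations this op: 1; running total: 3)
Op 7: C0 write [C0 write: already M (modified), no change] -> [M,I] (invalidations this op: 0; running total: 3)
Op 8: C0 read [C0 read: already in M, no change] -> [M,I] (invalidations this op: 0; running total: 3)
Op 9: C1 read [C1 read from I: others=['C0=M'] -> C1=S, others downsized to S] -> [S,S] (invalidations this op: 0; running total: 3)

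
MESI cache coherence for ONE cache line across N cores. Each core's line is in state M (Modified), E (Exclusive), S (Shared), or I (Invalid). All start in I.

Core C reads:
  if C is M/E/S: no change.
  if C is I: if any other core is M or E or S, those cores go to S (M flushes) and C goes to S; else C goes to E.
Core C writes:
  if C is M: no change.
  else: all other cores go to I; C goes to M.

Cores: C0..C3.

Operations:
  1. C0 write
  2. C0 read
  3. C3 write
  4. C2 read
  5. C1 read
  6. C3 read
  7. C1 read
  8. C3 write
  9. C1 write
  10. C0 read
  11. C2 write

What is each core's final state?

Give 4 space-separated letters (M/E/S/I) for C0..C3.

Answer: I I M I

Derivation:
Op 1: C0 write [C0 write: invalidate none -> C0=M] -> [M,I,I,I]
Op 2: C0 read [C0 read: already in M, no change] -> [M,I,I,I]
Op 3: C3 write [C3 write: invalidate ['C0=M'] -> C3=M] -> [I,I,I,M]
Op 4: C2 read [C2 read from I: others=['C3=M'] -> C2=S, others downsized to S] -> [I,I,S,S]
Op 5: C1 read [C1 read from I: others=['C2=S', 'C3=S'] -> C1=S, others downsized to S] -> [I,S,S,S]
Op 6: C3 read [C3 read: already in S, no change] -> [I,S,S,S]
Op 7: C1 read [C1 read: already in S, no change] -> [I,S,S,S]
Op 8: C3 write [C3 write: invalidate ['C1=S', 'C2=S'] -> C3=M] -> [I,I,I,M]
Op 9: C1 write [C1 write: invalidate ['C3=M'] -> C1=M] -> [I,M,I,I]
Op 10: C0 read [C0 read from I: others=['C1=M'] -> C0=S, others downsized to S] -> [S,S,I,I]
Op 11: C2 write [C2 write: invalidate ['C0=S', 'C1=S'] -> C2=M] -> [I,I,M,I]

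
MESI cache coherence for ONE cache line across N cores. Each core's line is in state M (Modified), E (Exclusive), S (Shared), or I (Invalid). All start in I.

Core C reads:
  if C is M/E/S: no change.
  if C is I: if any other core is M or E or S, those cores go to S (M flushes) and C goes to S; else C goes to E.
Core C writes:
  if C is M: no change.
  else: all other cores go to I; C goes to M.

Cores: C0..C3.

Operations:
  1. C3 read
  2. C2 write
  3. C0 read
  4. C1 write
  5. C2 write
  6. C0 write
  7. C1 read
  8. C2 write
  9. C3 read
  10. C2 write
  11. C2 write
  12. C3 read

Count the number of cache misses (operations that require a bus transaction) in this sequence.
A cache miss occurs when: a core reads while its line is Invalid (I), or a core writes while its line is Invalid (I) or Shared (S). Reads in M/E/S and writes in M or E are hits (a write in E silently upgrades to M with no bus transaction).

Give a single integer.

Op 1: C3 read [C3 read from I: no other sharers -> C3=E (exclusive)] -> [I,I,I,E] [MISS #1: read from I]
Op 2: C2 write [C2 write: invalidate ['C3=E'] -> C2=M] -> [I,I,M,I] [MISS #2: write from I]
Op 3: C0 read [C0 read from I: others=['C2=M'] -> C0=S, others downsized to S] -> [S,I,S,I] [MISS #3: read from I]
Op 4: C1 write [C1 write: invalidate ['C0=S', 'C2=S'] -> C1=M] -> [I,M,I,I] [MISS #4: write from I]
Op 5: C2 write [C2 write: invalidate ['C1=M'] -> C2=M] -> [I,I,M,I] [MISS #5: write from I]
Op 6: C0 write [C0 write: invalidate ['C2=M'] -> C0=M] -> [M,I,I,I] [MISS #6: write from I]
Op 7: C1 read [C1 read from I: others=['C0=M'] -> C1=S, others downsized to S] -> [S,S,I,I] [MISS #7: read from I]
Op 8: C2 write [C2 write: invalidate ['C0=S', 'C1=S'] -> C2=M] -> [I,I,M,I] [MISS #8: write from I]
Op 9: C3 read [C3 read from I: others=['C2=M'] -> C3=S, others downsized to S] -> [I,I,S,S] [MISS #9: read from I]
Op 10: C2 write [C2 write: invalidate ['C3=S'] -> C2=M] -> [I,I,M,I] [MISS #10: write from S]
Op 11: C2 write [C2 write: already M (modified), no change] -> [I,I,M,I] [hit: write from M]
Op 12: C3 read [C3 read from I: others=['C2=M'] -> C3=S, others downsized to S] -> [I,I,S,S] [MISS #11: read from I]

Answer: 11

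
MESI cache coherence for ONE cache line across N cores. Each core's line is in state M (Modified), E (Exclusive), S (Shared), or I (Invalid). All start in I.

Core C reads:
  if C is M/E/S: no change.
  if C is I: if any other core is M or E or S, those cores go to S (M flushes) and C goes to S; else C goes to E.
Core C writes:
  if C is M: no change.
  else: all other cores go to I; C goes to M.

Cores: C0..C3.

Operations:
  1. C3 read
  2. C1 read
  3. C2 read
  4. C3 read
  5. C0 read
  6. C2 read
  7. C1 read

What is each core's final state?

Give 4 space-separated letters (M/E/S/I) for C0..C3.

Op 1: C3 read [C3 read from I: no other sharers -> C3=E (exclusive)] -> [I,I,I,E]
Op 2: C1 read [C1 read from I: others=['C3=E'] -> C1=S, others downsized to S] -> [I,S,I,S]
Op 3: C2 read [C2 read from I: others=['C1=S', 'C3=S'] -> C2=S, others downsized to S] -> [I,S,S,S]
Op 4: C3 read [C3 read: already in S, no change] -> [I,S,S,S]
Op 5: C0 read [C0 read from I: others=['C1=S', 'C2=S', 'C3=S'] -> C0=S, others downsized to S] -> [S,S,S,S]
Op 6: C2 read [C2 read: already in S, no change] -> [S,S,S,S]
Op 7: C1 read [C1 read: already in S, no change] -> [S,S,S,S]

Answer: S S S S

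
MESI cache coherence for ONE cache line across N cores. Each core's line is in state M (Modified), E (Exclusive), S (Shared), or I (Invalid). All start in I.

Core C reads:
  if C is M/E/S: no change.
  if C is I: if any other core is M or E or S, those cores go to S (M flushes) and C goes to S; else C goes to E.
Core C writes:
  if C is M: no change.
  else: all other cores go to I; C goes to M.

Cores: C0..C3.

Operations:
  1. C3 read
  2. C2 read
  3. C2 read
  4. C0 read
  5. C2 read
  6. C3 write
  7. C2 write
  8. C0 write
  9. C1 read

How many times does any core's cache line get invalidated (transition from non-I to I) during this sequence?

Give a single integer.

Answer: 4

Derivation:
Op 1: C3 read [C3 read from I: no other sharers -> C3=E (exclusive)] -> [I,I,I,E] (invalidations this op: 0; running total: 0)
Op 2: C2 read [C2 read from I: others=['C3=E'] -> C2=S, others downsized to S] -> [I,I,S,S] (invalidations this op: 0; running total: 0)
Op 3: C2 read [C2 read: already in S, no change] -> [I,I,S,S] (invalidations this op: 0; running total: 0)
Op 4: C0 read [C0 read from I: others=['C2=S', 'C3=S'] -> C0=S, others downsized to S] -> [S,I,S,S] (invalidations this op: 0; running total: 0)
Op 5: C2 read [C2 read: already in S, no change] -> [S,I,S,S] (invalidations this op: 0; running total: 0)
Op 6: C3 write [C3 write: invalidate ['C0=S', 'C2=S'] -> C3=M] -> [I,I,I,M] (invalidations this op: 2; running total: 2)
Op 7: C2 write [C2 write: invalidate ['C3=M'] -> C2=M] -> [I,I,M,I] (invalidations this op: 1; running total: 3)
Op 8: C0 write [C0 write: invalidate ['C2=M'] -> C0=M] -> [M,I,I,I] (invalidations this op: 1; running total: 4)
Op 9: C1 read [C1 read from I: others=['C0=M'] -> C1=S, others downsized to S] -> [S,S,I,I] (invalidations this op: 0; running total: 4)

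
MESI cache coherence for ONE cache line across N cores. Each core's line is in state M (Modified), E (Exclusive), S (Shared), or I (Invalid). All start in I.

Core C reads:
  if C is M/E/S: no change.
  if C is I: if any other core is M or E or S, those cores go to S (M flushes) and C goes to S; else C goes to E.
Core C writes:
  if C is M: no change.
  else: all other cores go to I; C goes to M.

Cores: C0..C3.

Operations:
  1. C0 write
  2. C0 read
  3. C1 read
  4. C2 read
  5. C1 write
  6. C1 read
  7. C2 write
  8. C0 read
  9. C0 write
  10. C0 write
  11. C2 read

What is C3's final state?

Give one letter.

Answer: I

Derivation:
Op 1: C0 write [C0 write: invalidate none -> C0=M] -> [M,I,I,I]
Op 2: C0 read [C0 read: already in M, no change] -> [M,I,I,I]
Op 3: C1 read [C1 read from I: others=['C0=M'] -> C1=S, others downsized to S] -> [S,S,I,I]
Op 4: C2 read [C2 read from I: others=['C0=S', 'C1=S'] -> C2=S, others downsized to S] -> [S,S,S,I]
Op 5: C1 write [C1 write: invalidate ['C0=S', 'C2=S'] -> C1=M] -> [I,M,I,I]
Op 6: C1 read [C1 read: already in M, no change] -> [I,M,I,I]
Op 7: C2 write [C2 write: invalidate ['C1=M'] -> C2=M] -> [I,I,M,I]
Op 8: C0 read [C0 read from I: others=['C2=M'] -> C0=S, others downsized to S] -> [S,I,S,I]
Op 9: C0 write [C0 write: invalidate ['C2=S'] -> C0=M] -> [M,I,I,I]
Op 10: C0 write [C0 write: already M (modified), no change] -> [M,I,I,I]
Op 11: C2 read [C2 read from I: others=['C0=M'] -> C2=S, others downsized to S] -> [S,I,S,I]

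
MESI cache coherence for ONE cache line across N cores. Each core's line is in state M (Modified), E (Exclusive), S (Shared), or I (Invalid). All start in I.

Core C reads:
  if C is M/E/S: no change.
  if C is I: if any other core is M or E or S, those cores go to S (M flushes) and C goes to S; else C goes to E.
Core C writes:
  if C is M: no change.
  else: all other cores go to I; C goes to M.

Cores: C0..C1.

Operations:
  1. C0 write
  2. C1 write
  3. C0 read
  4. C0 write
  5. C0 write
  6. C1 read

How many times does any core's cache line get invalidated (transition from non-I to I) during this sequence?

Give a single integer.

Answer: 2

Derivation:
Op 1: C0 write [C0 write: invalidate none -> C0=M] -> [M,I] (invalidations this op: 0; running total: 0)
Op 2: C1 write [C1 write: invalidate ['C0=M'] -> C1=M] -> [I,M] (invalidations this op: 1; running total: 1)
Op 3: C0 read [C0 read from I: others=['C1=M'] -> C0=S, others downsized to S] -> [S,S] (invalidations this op: 0; running total: 1)
Op 4: C0 write [C0 write: invalidate ['C1=S'] -> C0=M] -> [M,I] (invalidations this op: 1; running total: 2)
Op 5: C0 write [C0 write: already M (modified), no change] -> [M,I] (invalidations this op: 0; running total: 2)
Op 6: C1 read [C1 read from I: others=['C0=M'] -> C1=S, others downsized to S] -> [S,S] (invalidations this op: 0; running total: 2)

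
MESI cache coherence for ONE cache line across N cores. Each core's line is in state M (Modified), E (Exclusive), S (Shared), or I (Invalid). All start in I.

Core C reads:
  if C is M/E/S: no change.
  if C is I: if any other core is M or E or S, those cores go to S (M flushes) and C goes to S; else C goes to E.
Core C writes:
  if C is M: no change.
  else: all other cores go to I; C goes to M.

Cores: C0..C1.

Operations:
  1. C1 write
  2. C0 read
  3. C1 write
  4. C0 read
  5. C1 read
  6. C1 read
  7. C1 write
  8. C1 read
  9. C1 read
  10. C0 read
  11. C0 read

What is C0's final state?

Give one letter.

Answer: S

Derivation:
Op 1: C1 write [C1 write: invalidate none -> C1=M] -> [I,M]
Op 2: C0 read [C0 read from I: others=['C1=M'] -> C0=S, others downsized to S] -> [S,S]
Op 3: C1 write [C1 write: invalidate ['C0=S'] -> C1=M] -> [I,M]
Op 4: C0 read [C0 read from I: others=['C1=M'] -> C0=S, others downsized to S] -> [S,S]
Op 5: C1 read [C1 read: already in S, no change] -> [S,S]
Op 6: C1 read [C1 read: already in S, no change] -> [S,S]
Op 7: C1 write [C1 write: invalidate ['C0=S'] -> C1=M] -> [I,M]
Op 8: C1 read [C1 read: already in M, no change] -> [I,M]
Op 9: C1 read [C1 read: already in M, no change] -> [I,M]
Op 10: C0 read [C0 read from I: others=['C1=M'] -> C0=S, others downsized to S] -> [S,S]
Op 11: C0 read [C0 read: already in S, no change] -> [S,S]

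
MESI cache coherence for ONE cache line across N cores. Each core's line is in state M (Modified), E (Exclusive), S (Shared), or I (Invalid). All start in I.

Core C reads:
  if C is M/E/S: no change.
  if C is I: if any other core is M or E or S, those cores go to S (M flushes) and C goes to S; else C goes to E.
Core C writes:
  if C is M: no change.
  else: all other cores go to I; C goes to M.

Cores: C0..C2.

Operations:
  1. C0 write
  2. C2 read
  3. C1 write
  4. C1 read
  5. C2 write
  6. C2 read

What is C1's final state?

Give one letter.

Op 1: C0 write [C0 write: invalidate none -> C0=M] -> [M,I,I]
Op 2: C2 read [C2 read from I: others=['C0=M'] -> C2=S, others downsized to S] -> [S,I,S]
Op 3: C1 write [C1 write: invalidate ['C0=S', 'C2=S'] -> C1=M] -> [I,M,I]
Op 4: C1 read [C1 read: already in M, no change] -> [I,M,I]
Op 5: C2 write [C2 write: invalidate ['C1=M'] -> C2=M] -> [I,I,M]
Op 6: C2 read [C2 read: already in M, no change] -> [I,I,M]

Answer: I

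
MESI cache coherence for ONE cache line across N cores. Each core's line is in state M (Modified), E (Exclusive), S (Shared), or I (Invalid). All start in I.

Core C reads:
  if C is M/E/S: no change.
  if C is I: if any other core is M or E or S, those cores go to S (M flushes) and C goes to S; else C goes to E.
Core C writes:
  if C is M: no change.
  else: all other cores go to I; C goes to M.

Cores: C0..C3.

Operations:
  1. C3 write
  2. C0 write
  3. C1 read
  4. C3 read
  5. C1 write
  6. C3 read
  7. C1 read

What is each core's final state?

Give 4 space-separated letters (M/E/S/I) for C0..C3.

Answer: I S I S

Derivation:
Op 1: C3 write [C3 write: invalidate none -> C3=M] -> [I,I,I,M]
Op 2: C0 write [C0 write: invalidate ['C3=M'] -> C0=M] -> [M,I,I,I]
Op 3: C1 read [C1 read from I: others=['C0=M'] -> C1=S, others downsized to S] -> [S,S,I,I]
Op 4: C3 read [C3 read from I: others=['C0=S', 'C1=S'] -> C3=S, others downsized to S] -> [S,S,I,S]
Op 5: C1 write [C1 write: invalidate ['C0=S', 'C3=S'] -> C1=M] -> [I,M,I,I]
Op 6: C3 read [C3 read from I: others=['C1=M'] -> C3=S, others downsized to S] -> [I,S,I,S]
Op 7: C1 read [C1 read: already in S, no change] -> [I,S,I,S]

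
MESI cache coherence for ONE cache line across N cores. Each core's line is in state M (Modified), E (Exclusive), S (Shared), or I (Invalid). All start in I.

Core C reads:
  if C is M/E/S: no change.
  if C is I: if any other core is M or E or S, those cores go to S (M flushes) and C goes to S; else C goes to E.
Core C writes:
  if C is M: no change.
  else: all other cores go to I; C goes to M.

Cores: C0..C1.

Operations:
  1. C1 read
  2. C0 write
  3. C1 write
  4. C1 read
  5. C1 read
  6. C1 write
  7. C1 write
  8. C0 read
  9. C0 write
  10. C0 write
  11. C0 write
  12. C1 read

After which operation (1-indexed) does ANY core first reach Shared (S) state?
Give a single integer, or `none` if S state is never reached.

Answer: 8

Derivation:
Op 1: C1 read [C1 read from I: no other sharers -> C1=E (exclusive)] -> [I,E]
Op 2: C0 write [C0 write: invalidate ['C1=E'] -> C0=M] -> [M,I]
Op 3: C1 write [C1 write: invalidate ['C0=M'] -> C1=M] -> [I,M]
Op 4: C1 read [C1 read: already in M, no change] -> [I,M]
Op 5: C1 read [C1 read: already in M, no change] -> [I,M]
Op 6: C1 write [C1 write: already M (modified), no change] -> [I,M]
Op 7: C1 write [C1 write: already M (modified), no change] -> [I,M]
Op 8: C0 read [C0 read from I: others=['C1=M'] -> C0=S, others downsized to S] -> [S,S]
  -> First S state at op 8; remaining ops need not be traced.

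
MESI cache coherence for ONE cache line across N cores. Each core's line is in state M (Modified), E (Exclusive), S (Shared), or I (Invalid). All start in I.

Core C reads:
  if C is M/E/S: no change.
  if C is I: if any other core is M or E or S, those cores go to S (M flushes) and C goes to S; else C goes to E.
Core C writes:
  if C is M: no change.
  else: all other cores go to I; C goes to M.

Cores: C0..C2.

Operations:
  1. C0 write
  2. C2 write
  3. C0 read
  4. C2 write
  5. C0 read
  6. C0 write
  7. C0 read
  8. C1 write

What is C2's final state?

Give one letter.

Op 1: C0 write [C0 write: invalidate none -> C0=M] -> [M,I,I]
Op 2: C2 write [C2 write: invalidate ['C0=M'] -> C2=M] -> [I,I,M]
Op 3: C0 read [C0 read from I: others=['C2=M'] -> C0=S, others downsized to S] -> [S,I,S]
Op 4: C2 write [C2 write: invalidate ['C0=S'] -> C2=M] -> [I,I,M]
Op 5: C0 read [C0 read from I: others=['C2=M'] -> C0=S, others downsized to S] -> [S,I,S]
Op 6: C0 write [C0 write: invalidate ['C2=S'] -> C0=M] -> [M,I,I]
Op 7: C0 read [C0 read: already in M, no change] -> [M,I,I]
Op 8: C1 write [C1 write: invalidate ['C0=M'] -> C1=M] -> [I,M,I]

Answer: I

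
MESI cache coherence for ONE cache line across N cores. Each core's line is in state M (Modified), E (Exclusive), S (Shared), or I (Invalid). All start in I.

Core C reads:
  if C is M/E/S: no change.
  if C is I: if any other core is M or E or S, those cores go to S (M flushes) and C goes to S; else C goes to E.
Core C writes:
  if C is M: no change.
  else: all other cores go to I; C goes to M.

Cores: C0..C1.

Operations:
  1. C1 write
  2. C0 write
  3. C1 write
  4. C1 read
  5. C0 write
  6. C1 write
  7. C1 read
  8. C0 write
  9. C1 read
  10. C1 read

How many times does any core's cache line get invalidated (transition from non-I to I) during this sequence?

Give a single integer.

Answer: 5

Derivation:
Op 1: C1 write [C1 write: invalidate none -> C1=M] -> [I,M] (invalidations this op: 0; running total: 0)
Op 2: C0 write [C0 write: invalidate ['C1=M'] -> C0=M] -> [M,I] (invalidations this op: 1; running total: 1)
Op 3: C1 write [C1 write: invalidate ['C0=M'] -> C1=M] -> [I,M] (invalidations this op: 1; running total: 2)
Op 4: C1 read [C1 read: already in M, no change] -> [I,M] (invalidations this op: 0; running total: 2)
Op 5: C0 write [C0 write: invalidate ['C1=M'] -> C0=M] -> [M,I] (invalidations this op: 1; running total: 3)
Op 6: C1 write [C1 write: invalidate ['C0=M'] -> C1=M] -> [I,M] (invalidations this op: 1; running total: 4)
Op 7: C1 read [C1 read: already in M, no change] -> [I,M] (invalidations this op: 0; running total: 4)
Op 8: C0 write [C0 write: invalidate ['C1=M'] -> C0=M] -> [M,I] (invalidations this op: 1; running total: 5)
Op 9: C1 read [C1 read from I: others=['C0=M'] -> C1=S, others downsized to S] -> [S,S] (invalidations this op: 0; running total: 5)
Op 10: C1 read [C1 read: already in S, no change] -> [S,S] (invalidations this op: 0; running total: 5)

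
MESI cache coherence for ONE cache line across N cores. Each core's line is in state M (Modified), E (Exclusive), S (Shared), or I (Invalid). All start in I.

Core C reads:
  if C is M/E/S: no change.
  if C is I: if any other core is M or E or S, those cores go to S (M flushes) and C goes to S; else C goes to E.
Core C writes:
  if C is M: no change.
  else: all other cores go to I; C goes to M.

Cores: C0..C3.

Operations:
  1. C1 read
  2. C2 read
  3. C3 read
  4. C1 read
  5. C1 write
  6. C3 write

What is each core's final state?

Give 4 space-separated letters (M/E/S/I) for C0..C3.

Answer: I I I M

Derivation:
Op 1: C1 read [C1 read from I: no other sharers -> C1=E (exclusive)] -> [I,E,I,I]
Op 2: C2 read [C2 read from I: others=['C1=E'] -> C2=S, others downsized to S] -> [I,S,S,I]
Op 3: C3 read [C3 read from I: others=['C1=S', 'C2=S'] -> C3=S, others downsized to S] -> [I,S,S,S]
Op 4: C1 read [C1 read: already in S, no change] -> [I,S,S,S]
Op 5: C1 write [C1 write: invalidate ['C2=S', 'C3=S'] -> C1=M] -> [I,M,I,I]
Op 6: C3 write [C3 write: invalidate ['C1=M'] -> C3=M] -> [I,I,I,M]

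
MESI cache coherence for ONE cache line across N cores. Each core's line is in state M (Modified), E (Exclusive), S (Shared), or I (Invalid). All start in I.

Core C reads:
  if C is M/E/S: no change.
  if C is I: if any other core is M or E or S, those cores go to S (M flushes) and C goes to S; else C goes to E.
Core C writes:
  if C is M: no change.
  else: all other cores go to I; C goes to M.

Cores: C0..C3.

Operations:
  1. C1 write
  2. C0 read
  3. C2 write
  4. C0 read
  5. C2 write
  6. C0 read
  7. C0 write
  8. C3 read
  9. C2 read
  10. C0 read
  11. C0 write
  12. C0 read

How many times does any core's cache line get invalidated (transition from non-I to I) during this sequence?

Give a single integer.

Answer: 6

Derivation:
Op 1: C1 write [C1 write: invalidate none -> C1=M] -> [I,M,I,I] (invalidations this op: 0; running total: 0)
Op 2: C0 read [C0 read from I: others=['C1=M'] -> C0=S, others downsized to S] -> [S,S,I,I] (invalidations this op: 0; running total: 0)
Op 3: C2 write [C2 write: invalidate ['C0=S', 'C1=S'] -> C2=M] -> [I,I,M,I] (invalidations this op: 2; running total: 2)
Op 4: C0 read [C0 read from I: others=['C2=M'] -> C0=S, others downsized to S] -> [S,I,S,I] (invalidations this op: 0; running total: 2)
Op 5: C2 write [C2 write: invalidate ['C0=S'] -> C2=M] -> [I,I,M,I] (invalidations this op: 1; running total: 3)
Op 6: C0 read [C0 read from I: others=['C2=M'] -> C0=S, others downsized to S] -> [S,I,S,I] (invalidations this op: 0; running total: 3)
Op 7: C0 write [C0 write: invalidate ['C2=S'] -> C0=M] -> [M,I,I,I] (invalidations this op: 1; running total: 4)
Op 8: C3 read [C3 read from I: others=['C0=M'] -> C3=S, others downsized to S] -> [S,I,I,S] (invalidations this op: 0; running total: 4)
Op 9: C2 read [C2 read from I: others=['C0=S', 'C3=S'] -> C2=S, others downsized to S] -> [S,I,S,S] (invalidations this op: 0; running total: 4)
Op 10: C0 read [C0 read: already in S, no change] -> [S,I,S,S] (invalidations this op: 0; running total: 4)
Op 11: C0 write [C0 write: invalidate ['C2=S', 'C3=S'] -> C0=M] -> [M,I,I,I] (invalidations this op: 2; running total: 6)
Op 12: C0 read [C0 read: already in M, no change] -> [M,I,I,I] (invalidations this op: 0; running total: 6)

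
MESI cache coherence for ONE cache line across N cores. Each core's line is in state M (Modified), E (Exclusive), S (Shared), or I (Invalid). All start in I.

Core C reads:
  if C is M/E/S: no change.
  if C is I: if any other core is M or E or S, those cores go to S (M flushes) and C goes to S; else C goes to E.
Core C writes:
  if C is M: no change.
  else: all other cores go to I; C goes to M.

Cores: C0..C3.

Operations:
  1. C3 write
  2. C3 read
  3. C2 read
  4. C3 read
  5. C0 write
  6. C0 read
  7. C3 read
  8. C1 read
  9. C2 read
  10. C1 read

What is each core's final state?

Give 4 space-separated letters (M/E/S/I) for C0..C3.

Op 1: C3 write [C3 write: invalidate none -> C3=M] -> [I,I,I,M]
Op 2: C3 read [C3 read: already in M, no change] -> [I,I,I,M]
Op 3: C2 read [C2 read from I: others=['C3=M'] -> C2=S, others downsized to S] -> [I,I,S,S]
Op 4: C3 read [C3 read: already in S, no change] -> [I,I,S,S]
Op 5: C0 write [C0 write: invalidate ['C2=S', 'C3=S'] -> C0=M] -> [M,I,I,I]
Op 6: C0 read [C0 read: already in M, no change] -> [M,I,I,I]
Op 7: C3 read [C3 read from I: others=['C0=M'] -> C3=S, others downsized to S] -> [S,I,I,S]
Op 8: C1 read [C1 read from I: others=['C0=S', 'C3=S'] -> C1=S, others downsized to S] -> [S,S,I,S]
Op 9: C2 read [C2 read from I: others=['C0=S', 'C1=S', 'C3=S'] -> C2=S, others downsized to S] -> [S,S,S,S]
Op 10: C1 read [C1 read: already in S, no change] -> [S,S,S,S]

Answer: S S S S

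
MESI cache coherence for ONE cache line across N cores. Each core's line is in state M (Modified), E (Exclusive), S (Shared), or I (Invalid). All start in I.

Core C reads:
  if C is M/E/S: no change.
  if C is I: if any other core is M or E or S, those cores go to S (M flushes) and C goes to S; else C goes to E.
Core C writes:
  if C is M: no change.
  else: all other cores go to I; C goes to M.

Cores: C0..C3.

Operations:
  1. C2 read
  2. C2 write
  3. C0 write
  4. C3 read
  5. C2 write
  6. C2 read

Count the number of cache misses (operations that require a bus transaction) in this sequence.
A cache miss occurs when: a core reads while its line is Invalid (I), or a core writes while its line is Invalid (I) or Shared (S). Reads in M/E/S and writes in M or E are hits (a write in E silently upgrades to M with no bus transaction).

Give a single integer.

Op 1: C2 read [C2 read from I: no other sharers -> C2=E (exclusive)] -> [I,I,E,I] [MISS #1: read from I]
Op 2: C2 write [C2 write: invalidate none -> C2=M] -> [I,I,M,I] [hit: write from E is a silent E->M upgrade, no bus transaction]
Op 3: C0 write [C0 write: invalidate ['C2=M'] -> C0=M] -> [M,I,I,I] [MISS #2: write from I]
Op 4: C3 read [C3 read from I: others=['C0=M'] -> C3=S, others downsized to S] -> [S,I,I,S] [MISS #3: read from I]
Op 5: C2 write [C2 write: invalidate ['C0=S', 'C3=S'] -> C2=M] -> [I,I,M,I] [MISS #4: write from I]
Op 6: C2 read [C2 read: already in M, no change] -> [I,I,M,I] [hit: read from M]

Answer: 4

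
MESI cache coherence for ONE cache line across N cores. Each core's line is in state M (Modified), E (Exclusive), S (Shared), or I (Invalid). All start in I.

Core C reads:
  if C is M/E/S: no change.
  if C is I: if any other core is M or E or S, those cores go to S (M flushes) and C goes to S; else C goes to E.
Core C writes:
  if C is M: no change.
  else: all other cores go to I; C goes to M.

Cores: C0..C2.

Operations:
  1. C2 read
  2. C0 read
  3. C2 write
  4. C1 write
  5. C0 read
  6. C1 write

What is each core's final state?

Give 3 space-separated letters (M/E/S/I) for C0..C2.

Answer: I M I

Derivation:
Op 1: C2 read [C2 read from I: no other sharers -> C2=E (exclusive)] -> [I,I,E]
Op 2: C0 read [C0 read from I: others=['C2=E'] -> C0=S, others downsized to S] -> [S,I,S]
Op 3: C2 write [C2 write: invalidate ['C0=S'] -> C2=M] -> [I,I,M]
Op 4: C1 write [C1 write: invalidate ['C2=M'] -> C1=M] -> [I,M,I]
Op 5: C0 read [C0 read from I: others=['C1=M'] -> C0=S, others downsized to S] -> [S,S,I]
Op 6: C1 write [C1 write: invalidate ['C0=S'] -> C1=M] -> [I,M,I]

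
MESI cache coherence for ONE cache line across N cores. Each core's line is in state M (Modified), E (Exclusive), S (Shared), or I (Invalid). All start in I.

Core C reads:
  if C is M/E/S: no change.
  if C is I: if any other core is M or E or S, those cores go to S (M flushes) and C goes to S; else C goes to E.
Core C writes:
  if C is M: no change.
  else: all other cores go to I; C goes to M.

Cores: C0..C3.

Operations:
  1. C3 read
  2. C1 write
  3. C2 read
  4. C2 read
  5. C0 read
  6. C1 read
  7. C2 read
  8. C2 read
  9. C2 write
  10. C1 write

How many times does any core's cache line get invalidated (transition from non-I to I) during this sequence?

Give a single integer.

Answer: 4

Derivation:
Op 1: C3 read [C3 read from I: no other sharers -> C3=E (exclusive)] -> [I,I,I,E] (invalidations this op: 0; running total: 0)
Op 2: C1 write [C1 write: invalidate ['C3=E'] -> C1=M] -> [I,M,I,I] (invalidations this op: 1; running total: 1)
Op 3: C2 read [C2 read from I: others=['C1=M'] -> C2=S, others downsized to S] -> [I,S,S,I] (invalidations this op: 0; running total: 1)
Op 4: C2 read [C2 read: already in S, no change] -> [I,S,S,I] (invalidations this op: 0; running total: 1)
Op 5: C0 read [C0 read from I: others=['C1=S', 'C2=S'] -> C0=S, others downsized to S] -> [S,S,S,I] (invalidations this op: 0; running total: 1)
Op 6: C1 read [C1 read: already in S, no change] -> [S,S,S,I] (invalidations this op: 0; running total: 1)
Op 7: C2 read [C2 read: already in S, no change] -> [S,S,S,I] (invalidations this op: 0; running total: 1)
Op 8: C2 read [C2 read: already in S, no change] -> [S,S,S,I] (invalidations this op: 0; running total: 1)
Op 9: C2 write [C2 write: invalidate ['C0=S', 'C1=S'] -> C2=M] -> [I,I,M,I] (invalidations this op: 2; running total: 3)
Op 10: C1 write [C1 write: invalidate ['C2=M'] -> C1=M] -> [I,M,I,I] (invalidations this op: 1; running total: 4)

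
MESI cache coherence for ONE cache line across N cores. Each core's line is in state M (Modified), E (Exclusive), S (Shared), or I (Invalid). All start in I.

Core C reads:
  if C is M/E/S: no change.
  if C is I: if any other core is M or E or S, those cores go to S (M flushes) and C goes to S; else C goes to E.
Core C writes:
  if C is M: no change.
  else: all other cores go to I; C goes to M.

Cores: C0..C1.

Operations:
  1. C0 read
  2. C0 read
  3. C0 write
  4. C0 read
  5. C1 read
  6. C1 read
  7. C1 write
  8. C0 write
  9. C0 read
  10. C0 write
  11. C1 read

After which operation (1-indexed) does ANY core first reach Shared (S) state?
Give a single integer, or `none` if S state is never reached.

Op 1: C0 read [C0 read from I: no other sharers -> C0=E (exclusive)] -> [E,I]
Op 2: C0 read [C0 read: already in E, no change] -> [E,I]
Op 3: C0 write [C0 write: invalidate none -> C0=M] -> [M,I]
Op 4: C0 read [C0 read: already in M, no change] -> [M,I]
Op 5: C1 read [C1 read from I: others=['C0=M'] -> C1=S, others downsized to S] -> [S,S]
  -> First S state at op 5; remaining ops need not be traced.

Answer: 5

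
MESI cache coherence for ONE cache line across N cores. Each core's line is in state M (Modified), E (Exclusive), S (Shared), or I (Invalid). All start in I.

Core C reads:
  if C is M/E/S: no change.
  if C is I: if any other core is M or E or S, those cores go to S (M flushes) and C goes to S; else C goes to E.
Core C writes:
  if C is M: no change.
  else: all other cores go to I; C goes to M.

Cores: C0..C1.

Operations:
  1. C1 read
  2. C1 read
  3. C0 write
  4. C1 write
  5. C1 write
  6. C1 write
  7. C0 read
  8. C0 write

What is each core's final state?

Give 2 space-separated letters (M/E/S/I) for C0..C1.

Op 1: C1 read [C1 read from I: no other sharers -> C1=E (exclusive)] -> [I,E]
Op 2: C1 read [C1 read: already in E, no change] -> [I,E]
Op 3: C0 write [C0 write: invalidate ['C1=E'] -> C0=M] -> [M,I]
Op 4: C1 write [C1 write: invalidate ['C0=M'] -> C1=M] -> [I,M]
Op 5: C1 write [C1 write: already M (modified), no change] -> [I,M]
Op 6: C1 write [C1 write: already M (modified), no change] -> [I,M]
Op 7: C0 read [C0 read from I: others=['C1=M'] -> C0=S, others downsized to S] -> [S,S]
Op 8: C0 write [C0 write: invalidate ['C1=S'] -> C0=M] -> [M,I]

Answer: M I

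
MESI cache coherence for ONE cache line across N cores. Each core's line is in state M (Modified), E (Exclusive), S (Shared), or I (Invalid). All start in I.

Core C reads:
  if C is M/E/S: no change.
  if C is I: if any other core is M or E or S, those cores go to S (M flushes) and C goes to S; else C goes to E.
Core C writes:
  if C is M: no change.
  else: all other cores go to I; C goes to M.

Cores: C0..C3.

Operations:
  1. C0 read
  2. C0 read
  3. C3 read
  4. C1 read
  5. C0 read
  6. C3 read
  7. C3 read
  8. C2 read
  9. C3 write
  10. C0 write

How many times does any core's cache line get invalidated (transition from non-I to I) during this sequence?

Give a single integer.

Answer: 4

Derivation:
Op 1: C0 read [C0 read from I: no other sharers -> C0=E (exclusive)] -> [E,I,I,I] (invalidations this op: 0; running total: 0)
Op 2: C0 read [C0 read: already in E, no change] -> [E,I,I,I] (invalidations this op: 0; running total: 0)
Op 3: C3 read [C3 read from I: others=['C0=E'] -> C3=S, others downsized to S] -> [S,I,I,S] (invalidations this op: 0; running total: 0)
Op 4: C1 read [C1 read from I: others=['C0=S', 'C3=S'] -> C1=S, others downsized to S] -> [S,S,I,S] (invalidations this op: 0; running total: 0)
Op 5: C0 read [C0 read: already in S, no change] -> [S,S,I,S] (invalidations this op: 0; running total: 0)
Op 6: C3 read [C3 read: already in S, no change] -> [S,S,I,S] (invalidations this op: 0; running total: 0)
Op 7: C3 read [C3 read: already in S, no change] -> [S,S,I,S] (invalidations this op: 0; running total: 0)
Op 8: C2 read [C2 read from I: others=['C0=S', 'C1=S', 'C3=S'] -> C2=S, others downsized to S] -> [S,S,S,S] (invalidations this op: 0; running total: 0)
Op 9: C3 write [C3 write: invalidate ['C0=S', 'C1=S', 'C2=S'] -> C3=M] -> [I,I,I,M] (invalidations this op: 3; running total: 3)
Op 10: C0 write [C0 write: invalidate ['C3=M'] -> C0=M] -> [M,I,I,I] (invalidations this op: 1; running total: 4)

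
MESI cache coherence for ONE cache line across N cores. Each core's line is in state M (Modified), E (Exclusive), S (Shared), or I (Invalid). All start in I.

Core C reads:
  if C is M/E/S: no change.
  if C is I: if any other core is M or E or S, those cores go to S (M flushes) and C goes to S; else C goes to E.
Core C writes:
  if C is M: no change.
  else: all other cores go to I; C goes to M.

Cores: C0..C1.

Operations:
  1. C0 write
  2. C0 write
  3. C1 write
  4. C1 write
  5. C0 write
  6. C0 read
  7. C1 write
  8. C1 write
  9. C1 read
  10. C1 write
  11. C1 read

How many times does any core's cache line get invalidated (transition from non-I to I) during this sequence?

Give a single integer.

Answer: 3

Derivation:
Op 1: C0 write [C0 write: invalidate none -> C0=M] -> [M,I] (invalidations this op: 0; running total: 0)
Op 2: C0 write [C0 write: already M (modified), no change] -> [M,I] (invalidations this op: 0; running total: 0)
Op 3: C1 write [C1 write: invalidate ['C0=M'] -> C1=M] -> [I,M] (invalidations this op: 1; running total: 1)
Op 4: C1 write [C1 write: already M (modified), no change] -> [I,M] (invalidations this op: 0; running total: 1)
Op 5: C0 write [C0 write: invalidate ['C1=M'] -> C0=M] -> [M,I] (invalidations this op: 1; running total: 2)
Op 6: C0 read [C0 read: already in M, no change] -> [M,I] (invalidations this op: 0; running total: 2)
Op 7: C1 write [C1 write: invalidate ['C0=M'] -> C1=M] -> [I,M] (invalidations this op: 1; running total: 3)
Op 8: C1 write [C1 write: already M (modified), no change] -> [I,M] (invalidations this op: 0; running total: 3)
Op 9: C1 read [C1 read: already in M, no change] -> [I,M] (invalidations this op: 0; running total: 3)
Op 10: C1 write [C1 write: already M (modified), no change] -> [I,M] (invalidations this op: 0; running total: 3)
Op 11: C1 read [C1 read: already in M, no change] -> [I,M] (invalidations this op: 0; running total: 3)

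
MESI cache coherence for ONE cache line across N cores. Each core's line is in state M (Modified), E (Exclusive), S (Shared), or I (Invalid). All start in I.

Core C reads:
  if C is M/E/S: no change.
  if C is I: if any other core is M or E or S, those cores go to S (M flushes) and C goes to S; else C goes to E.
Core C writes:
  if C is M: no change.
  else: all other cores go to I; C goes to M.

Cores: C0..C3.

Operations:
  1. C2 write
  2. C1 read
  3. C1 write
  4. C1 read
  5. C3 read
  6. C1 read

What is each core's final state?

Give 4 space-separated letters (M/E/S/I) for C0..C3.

Answer: I S I S

Derivation:
Op 1: C2 write [C2 write: invalidate none -> C2=M] -> [I,I,M,I]
Op 2: C1 read [C1 read from I: others=['C2=M'] -> C1=S, others downsized to S] -> [I,S,S,I]
Op 3: C1 write [C1 write: invalidate ['C2=S'] -> C1=M] -> [I,M,I,I]
Op 4: C1 read [C1 read: already in M, no change] -> [I,M,I,I]
Op 5: C3 read [C3 read from I: others=['C1=M'] -> C3=S, others downsized to S] -> [I,S,I,S]
Op 6: C1 read [C1 read: already in S, no change] -> [I,S,I,S]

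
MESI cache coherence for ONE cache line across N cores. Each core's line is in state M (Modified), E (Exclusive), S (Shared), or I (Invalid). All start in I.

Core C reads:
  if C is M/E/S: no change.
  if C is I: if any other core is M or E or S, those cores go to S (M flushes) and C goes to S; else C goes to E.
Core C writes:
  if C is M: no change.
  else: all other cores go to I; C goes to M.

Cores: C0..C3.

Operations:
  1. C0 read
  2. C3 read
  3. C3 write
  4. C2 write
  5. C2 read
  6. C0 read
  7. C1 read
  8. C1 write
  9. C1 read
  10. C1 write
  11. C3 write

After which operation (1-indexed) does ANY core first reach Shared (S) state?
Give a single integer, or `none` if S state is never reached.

Op 1: C0 read [C0 read from I: no other sharers -> C0=E (exclusive)] -> [E,I,I,I]
Op 2: C3 read [C3 read from I: others=['C0=E'] -> C3=S, others downsized to S] -> [S,I,I,S]
  -> First S state at op 2; remaining ops need not be traced.

Answer: 2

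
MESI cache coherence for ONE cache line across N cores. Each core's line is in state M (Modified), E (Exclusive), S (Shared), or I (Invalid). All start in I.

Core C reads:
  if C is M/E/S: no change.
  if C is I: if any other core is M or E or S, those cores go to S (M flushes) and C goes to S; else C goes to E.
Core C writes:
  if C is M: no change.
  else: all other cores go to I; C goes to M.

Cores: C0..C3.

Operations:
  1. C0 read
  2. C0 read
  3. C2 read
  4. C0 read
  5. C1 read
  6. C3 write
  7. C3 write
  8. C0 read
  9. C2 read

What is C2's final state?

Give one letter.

Answer: S

Derivation:
Op 1: C0 read [C0 read from I: no other sharers -> C0=E (exclusive)] -> [E,I,I,I]
Op 2: C0 read [C0 read: already in E, no change] -> [E,I,I,I]
Op 3: C2 read [C2 read from I: others=['C0=E'] -> C2=S, others downsized to S] -> [S,I,S,I]
Op 4: C0 read [C0 read: already in S, no change] -> [S,I,S,I]
Op 5: C1 read [C1 read from I: others=['C0=S', 'C2=S'] -> C1=S, others downsized to S] -> [S,S,S,I]
Op 6: C3 write [C3 write: invalidate ['C0=S', 'C1=S', 'C2=S'] -> C3=M] -> [I,I,I,M]
Op 7: C3 write [C3 write: already M (modified), no change] -> [I,I,I,M]
Op 8: C0 read [C0 read from I: others=['C3=M'] -> C0=S, others downsized to S] -> [S,I,I,S]
Op 9: C2 read [C2 read from I: others=['C0=S', 'C3=S'] -> C2=S, others downsized to S] -> [S,I,S,S]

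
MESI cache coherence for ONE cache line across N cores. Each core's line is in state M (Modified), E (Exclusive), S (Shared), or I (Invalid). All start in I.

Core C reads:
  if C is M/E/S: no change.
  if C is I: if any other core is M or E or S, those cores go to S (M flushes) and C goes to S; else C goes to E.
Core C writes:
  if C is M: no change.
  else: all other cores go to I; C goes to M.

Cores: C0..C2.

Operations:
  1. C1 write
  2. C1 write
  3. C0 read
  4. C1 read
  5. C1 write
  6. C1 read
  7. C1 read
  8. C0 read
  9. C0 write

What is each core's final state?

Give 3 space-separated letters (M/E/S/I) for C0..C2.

Answer: M I I

Derivation:
Op 1: C1 write [C1 write: invalidate none -> C1=M] -> [I,M,I]
Op 2: C1 write [C1 write: already M (modified), no change] -> [I,M,I]
Op 3: C0 read [C0 read from I: others=['C1=M'] -> C0=S, others downsized to S] -> [S,S,I]
Op 4: C1 read [C1 read: already in S, no change] -> [S,S,I]
Op 5: C1 write [C1 write: invalidate ['C0=S'] -> C1=M] -> [I,M,I]
Op 6: C1 read [C1 read: already in M, no change] -> [I,M,I]
Op 7: C1 read [C1 read: already in M, no change] -> [I,M,I]
Op 8: C0 read [C0 read from I: others=['C1=M'] -> C0=S, others downsized to S] -> [S,S,I]
Op 9: C0 write [C0 write: invalidate ['C1=S'] -> C0=M] -> [M,I,I]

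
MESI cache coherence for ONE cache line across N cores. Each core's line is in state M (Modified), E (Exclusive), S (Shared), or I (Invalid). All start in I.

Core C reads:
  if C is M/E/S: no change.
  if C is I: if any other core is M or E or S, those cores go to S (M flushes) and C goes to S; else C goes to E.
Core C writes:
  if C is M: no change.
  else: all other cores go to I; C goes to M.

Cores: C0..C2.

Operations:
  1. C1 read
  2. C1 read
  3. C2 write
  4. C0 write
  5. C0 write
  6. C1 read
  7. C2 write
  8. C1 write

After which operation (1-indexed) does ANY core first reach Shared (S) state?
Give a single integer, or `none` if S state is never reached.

Answer: 6

Derivation:
Op 1: C1 read [C1 read from I: no other sharers -> C1=E (exclusive)] -> [I,E,I]
Op 2: C1 read [C1 read: already in E, no change] -> [I,E,I]
Op 3: C2 write [C2 write: invalidate ['C1=E'] -> C2=M] -> [I,I,M]
Op 4: C0 write [C0 write: invalidate ['C2=M'] -> C0=M] -> [M,I,I]
Op 5: C0 write [C0 write: already M (modified), no change] -> [M,I,I]
Op 6: C1 read [C1 read from I: others=['C0=M'] -> C1=S, others downsized to S] -> [S,S,I]
  -> First S state at op 6; remaining ops need not be traced.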